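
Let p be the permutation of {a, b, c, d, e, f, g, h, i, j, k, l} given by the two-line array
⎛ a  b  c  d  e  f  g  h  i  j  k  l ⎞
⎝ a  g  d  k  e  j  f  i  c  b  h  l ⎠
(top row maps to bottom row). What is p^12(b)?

b

Tracing b → g → … returns to b after 4 steps, so b lies in a 4-cycle (b g f j).
Powers repeat with period 4 on this cycle, and 12 mod 4 = 0, so p^12(b) = p^0(b).
So p^12(b) = b.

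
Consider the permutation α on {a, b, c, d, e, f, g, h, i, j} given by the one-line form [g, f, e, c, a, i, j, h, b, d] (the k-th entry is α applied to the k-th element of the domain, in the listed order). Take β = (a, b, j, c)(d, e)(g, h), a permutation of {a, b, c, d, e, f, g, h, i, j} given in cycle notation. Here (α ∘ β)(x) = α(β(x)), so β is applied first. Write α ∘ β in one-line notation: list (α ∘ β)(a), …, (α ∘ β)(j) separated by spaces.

f d g a c i h j b e

(α ∘ β)(x) = α(β(x)). Computing each image: α(β(a)) = α(b) = f, α(β(b)) = α(j) = d, α(β(c)) = α(a) = g, α(β(d)) = α(e) = a, α(β(e)) = α(d) = c, α(β(f)) = α(f) = i, α(β(g)) = α(h) = h, α(β(h)) = α(g) = j, α(β(i)) = α(i) = b, α(β(j)) = α(c) = e.
Hence α ∘ β = [f d g a c i h j b e].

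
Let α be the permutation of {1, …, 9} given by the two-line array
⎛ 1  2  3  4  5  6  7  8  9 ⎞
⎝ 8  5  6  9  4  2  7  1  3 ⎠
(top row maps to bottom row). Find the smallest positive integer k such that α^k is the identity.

6

Decomposing into disjoint cycles gives cycle lengths 6, 2, 1.
Since disjoint cycles commute, ord(α) = lcm(6, 2) = 6.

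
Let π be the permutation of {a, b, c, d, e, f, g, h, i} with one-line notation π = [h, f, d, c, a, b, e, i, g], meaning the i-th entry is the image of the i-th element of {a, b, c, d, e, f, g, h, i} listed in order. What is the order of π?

10

Decomposing into disjoint cycles gives cycle lengths 5, 2, 2.
The order is lcm(5, 2, 2) = 10.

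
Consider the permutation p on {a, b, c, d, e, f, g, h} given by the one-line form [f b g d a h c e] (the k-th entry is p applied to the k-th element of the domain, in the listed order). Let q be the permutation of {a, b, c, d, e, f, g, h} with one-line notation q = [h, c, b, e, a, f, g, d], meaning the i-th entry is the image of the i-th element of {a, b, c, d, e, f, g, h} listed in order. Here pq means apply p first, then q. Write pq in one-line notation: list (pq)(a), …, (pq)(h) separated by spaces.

(pq)(x) = q(p(x)). Computing each image: q(p(a)) = q(f) = f, q(p(b)) = q(b) = c, q(p(c)) = q(g) = g, q(p(d)) = q(d) = e, q(p(e)) = q(a) = h, q(p(f)) = q(h) = d, q(p(g)) = q(c) = b, q(p(h)) = q(e) = a.
Hence pq = [f c g e h d b a].

f c g e h d b a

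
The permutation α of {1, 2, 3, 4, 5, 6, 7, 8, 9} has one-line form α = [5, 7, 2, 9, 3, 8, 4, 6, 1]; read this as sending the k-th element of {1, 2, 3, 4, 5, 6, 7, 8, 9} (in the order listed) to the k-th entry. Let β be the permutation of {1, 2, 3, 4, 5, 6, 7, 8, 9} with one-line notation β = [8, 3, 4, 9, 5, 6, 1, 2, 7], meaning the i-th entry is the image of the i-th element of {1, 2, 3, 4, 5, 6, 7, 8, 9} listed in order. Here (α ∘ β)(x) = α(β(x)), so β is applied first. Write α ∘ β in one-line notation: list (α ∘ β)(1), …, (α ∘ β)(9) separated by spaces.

6 2 9 1 3 8 5 7 4

Chase each element through β then α: 1 → 8 → 6; 2 → 3 → 2; 3 → 4 → 9; 4 → 9 → 1; 5 → 5 → 3; 6 → 6 → 8; 7 → 1 → 5; 8 → 2 → 7; 9 → 7 → 4.
Collecting the images, α ∘ β = [6 2 9 1 3 8 5 7 4].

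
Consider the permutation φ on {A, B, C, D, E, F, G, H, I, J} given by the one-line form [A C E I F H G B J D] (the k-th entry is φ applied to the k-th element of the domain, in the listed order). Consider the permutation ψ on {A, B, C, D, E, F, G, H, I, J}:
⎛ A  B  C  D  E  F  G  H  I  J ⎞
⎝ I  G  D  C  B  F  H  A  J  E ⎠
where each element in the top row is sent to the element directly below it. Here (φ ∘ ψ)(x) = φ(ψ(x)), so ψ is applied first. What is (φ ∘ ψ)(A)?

J

ψ(A) = I, then φ(I) = J; composing gives (φ ∘ ψ)(A) = J.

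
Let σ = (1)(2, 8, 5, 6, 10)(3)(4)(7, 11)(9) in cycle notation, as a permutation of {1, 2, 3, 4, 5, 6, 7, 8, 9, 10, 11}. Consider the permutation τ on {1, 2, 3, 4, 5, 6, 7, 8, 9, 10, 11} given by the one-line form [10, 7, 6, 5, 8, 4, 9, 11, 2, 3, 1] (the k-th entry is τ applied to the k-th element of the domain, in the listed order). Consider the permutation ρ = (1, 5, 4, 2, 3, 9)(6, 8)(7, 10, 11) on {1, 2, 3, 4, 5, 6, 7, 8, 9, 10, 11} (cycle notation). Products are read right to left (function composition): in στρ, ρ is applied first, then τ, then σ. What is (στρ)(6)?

7

(στρ)(6) = σ(τ(ρ(6))). ρ(6) = 8, then τ(8) = 11, then σ(11) = 7, so the result is 7.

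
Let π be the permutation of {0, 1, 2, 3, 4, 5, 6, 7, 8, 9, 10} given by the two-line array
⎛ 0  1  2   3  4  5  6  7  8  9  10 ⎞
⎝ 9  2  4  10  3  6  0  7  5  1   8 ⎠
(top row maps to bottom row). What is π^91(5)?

6

Tracing 5 → 6 → … returns to 5 after 10 steps, so 5 lies in a 10-cycle (0, 9, 1, 2, 4, 3, 10, 8, 5, 6).
Powers repeat with period 10 on this cycle, and 91 mod 10 = 1, so π^91(5) = π^1(5).
Advancing 1 step from 5: 5 → 6.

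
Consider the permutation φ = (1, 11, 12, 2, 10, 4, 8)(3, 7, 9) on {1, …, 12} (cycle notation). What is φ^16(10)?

10 lies in the 7-cycle (1, 11, 12, 2, 10, 4, 8).
Powers repeat with period 7 on this cycle, and 16 mod 7 = 2, so φ^16(10) = φ^2(10).
Stepping 2 places around the cycle: 10 → 4 → 8.

8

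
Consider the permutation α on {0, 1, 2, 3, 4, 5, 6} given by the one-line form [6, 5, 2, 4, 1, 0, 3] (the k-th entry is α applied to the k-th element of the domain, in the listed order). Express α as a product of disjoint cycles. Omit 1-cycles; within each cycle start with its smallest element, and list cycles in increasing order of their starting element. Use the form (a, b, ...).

From 0: 0 → 6 → 3 → 4 → 1 → 5 → 0, closing the cycle (0, 6, 3, 4, 1, 5).
Continuing from each remaining unvisited element yields (0, 6, 3, 4, 1, 5).

(0, 6, 3, 4, 1, 5)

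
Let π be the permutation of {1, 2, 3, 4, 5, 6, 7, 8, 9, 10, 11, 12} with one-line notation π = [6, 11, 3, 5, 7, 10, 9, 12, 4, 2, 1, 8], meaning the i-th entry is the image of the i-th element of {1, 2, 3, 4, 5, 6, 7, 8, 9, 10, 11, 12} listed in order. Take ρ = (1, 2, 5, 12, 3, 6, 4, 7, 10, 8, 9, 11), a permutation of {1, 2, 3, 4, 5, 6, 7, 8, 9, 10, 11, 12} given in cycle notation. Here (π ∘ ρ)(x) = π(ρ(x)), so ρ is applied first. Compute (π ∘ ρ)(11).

(π ∘ ρ)(11) = π(ρ(11)). ρ(11) = 1, then π(1) = 6. So (π ∘ ρ)(11) = 6.

6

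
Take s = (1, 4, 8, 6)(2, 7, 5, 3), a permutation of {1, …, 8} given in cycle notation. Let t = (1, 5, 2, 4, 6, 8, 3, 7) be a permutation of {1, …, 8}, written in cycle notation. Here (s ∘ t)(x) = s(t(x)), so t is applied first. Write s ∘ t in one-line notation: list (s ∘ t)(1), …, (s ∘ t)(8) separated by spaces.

3 8 5 1 7 6 4 2

For each element, apply t then s: 1 → 5 → 3; 2 → 4 → 8; 3 → 7 → 5; 4 → 6 → 1; 5 → 2 → 7; 6 → 8 → 6; 7 → 1 → 4; 8 → 3 → 2.
Collecting the images, s ∘ t = [3 8 5 1 7 6 4 2].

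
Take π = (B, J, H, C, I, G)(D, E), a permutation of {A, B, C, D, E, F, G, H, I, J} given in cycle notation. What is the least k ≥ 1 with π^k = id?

The disjoint cycles have lengths 6, 2, 1, 1.
Since disjoint cycles commute, ord(π) = lcm(6, 2) = 6.

6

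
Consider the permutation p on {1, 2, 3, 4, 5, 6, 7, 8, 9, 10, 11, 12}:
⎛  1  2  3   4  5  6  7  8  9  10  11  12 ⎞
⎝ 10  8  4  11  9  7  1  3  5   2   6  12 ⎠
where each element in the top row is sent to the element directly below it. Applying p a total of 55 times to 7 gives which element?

1

Tracing 7 → 1 → … returns to 7 after 9 steps, so 7 lies in a 9-cycle (1 10 2 8 3 4 11 6 7).
On a 9-cycle, p^9 is the identity, so p^55 = p^1 there (55 ≡ 1 mod 9).
Advancing 1 step from 7: 7 → 1.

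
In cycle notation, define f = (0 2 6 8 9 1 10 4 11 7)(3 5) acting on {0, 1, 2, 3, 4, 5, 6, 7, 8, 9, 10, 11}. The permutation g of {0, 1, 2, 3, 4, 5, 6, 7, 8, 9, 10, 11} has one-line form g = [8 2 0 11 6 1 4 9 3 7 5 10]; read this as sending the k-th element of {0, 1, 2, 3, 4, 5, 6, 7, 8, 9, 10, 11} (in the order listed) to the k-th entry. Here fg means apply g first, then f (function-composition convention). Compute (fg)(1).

6

First apply g: g(1) = 2, then f(2) = 6. Thus (fg)(1) = 6.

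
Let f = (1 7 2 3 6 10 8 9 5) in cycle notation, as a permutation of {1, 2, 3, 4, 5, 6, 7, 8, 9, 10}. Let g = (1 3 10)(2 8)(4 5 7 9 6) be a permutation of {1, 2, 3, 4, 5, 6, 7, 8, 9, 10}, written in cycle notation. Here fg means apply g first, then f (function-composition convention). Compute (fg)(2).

9

g(2) = 8, then f(8) = 9; composing gives (fg)(2) = 9.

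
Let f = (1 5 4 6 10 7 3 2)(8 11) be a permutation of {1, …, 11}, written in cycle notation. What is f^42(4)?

10

4 lies in the 8-cycle (1 5 4 6 10 7 3 2).
Since the cycle has length 8, f^42 acts on it the same as f^2 (42 mod 8 = 2).
Advancing 2 steps from 4: 4 → 6 → 10.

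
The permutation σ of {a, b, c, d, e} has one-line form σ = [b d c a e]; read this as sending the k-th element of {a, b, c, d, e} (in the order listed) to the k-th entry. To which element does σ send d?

a

d is element number 4 of the domain, and entry number 4 of the one-line form is a, so σ(d) = a.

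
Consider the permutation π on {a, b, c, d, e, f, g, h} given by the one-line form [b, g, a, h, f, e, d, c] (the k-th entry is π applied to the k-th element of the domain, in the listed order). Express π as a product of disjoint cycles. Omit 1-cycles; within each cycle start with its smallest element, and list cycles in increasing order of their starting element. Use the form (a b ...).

(a b g d h c)(e f)

From a: a → b → g → d → h → c → a, closing the cycle (a b g d h c).
Repeating from the next unused element and collecting all non-trivial cycles gives (a b g d h c)(e f).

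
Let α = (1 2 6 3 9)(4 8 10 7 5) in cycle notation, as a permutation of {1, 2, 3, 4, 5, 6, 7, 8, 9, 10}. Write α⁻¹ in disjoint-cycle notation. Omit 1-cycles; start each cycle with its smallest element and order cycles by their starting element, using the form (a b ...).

(1 9 3 6 2)(4 5 7 10 8)

The inverse reverses each cycle.
Reversing each cycle of α and rotating so the smallest element leads gives (1 9 3 6 2)(4 5 7 10 8).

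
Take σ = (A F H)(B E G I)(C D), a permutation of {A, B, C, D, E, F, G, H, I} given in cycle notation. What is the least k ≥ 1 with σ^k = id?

The cycle type of σ is (4, 3, 2).
The order of σ is the least common multiple of its cycle lengths: lcm(4, 3, 2) = 12.

12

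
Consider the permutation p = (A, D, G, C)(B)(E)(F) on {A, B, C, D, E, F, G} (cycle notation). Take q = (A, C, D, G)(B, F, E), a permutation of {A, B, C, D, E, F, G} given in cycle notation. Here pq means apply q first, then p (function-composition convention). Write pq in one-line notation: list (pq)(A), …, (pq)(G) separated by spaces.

For each element, apply q then p: A → C → A; B → F → F; C → D → G; D → G → C; E → B → B; F → E → E; G → A → D.
Collecting the images, pq = [A F G C B E D].

A F G C B E D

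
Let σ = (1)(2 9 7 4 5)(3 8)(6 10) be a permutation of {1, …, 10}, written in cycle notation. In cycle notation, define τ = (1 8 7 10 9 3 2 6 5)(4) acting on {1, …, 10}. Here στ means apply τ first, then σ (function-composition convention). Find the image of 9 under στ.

8

τ(9) = 3, then σ(3) = 8; composing gives (στ)(9) = 8.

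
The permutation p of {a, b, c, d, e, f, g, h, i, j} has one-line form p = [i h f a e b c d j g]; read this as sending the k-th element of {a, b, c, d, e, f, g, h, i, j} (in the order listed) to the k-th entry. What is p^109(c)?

f

Tracing c → f → … returns to c after 9 steps, so c lies in a 9-cycle (a, i, j, g, c, f, b, h, d).
Since the cycle has length 9, p^109 acts on it the same as p^1 (109 mod 9 = 1).
Advancing 1 step from c: c → f.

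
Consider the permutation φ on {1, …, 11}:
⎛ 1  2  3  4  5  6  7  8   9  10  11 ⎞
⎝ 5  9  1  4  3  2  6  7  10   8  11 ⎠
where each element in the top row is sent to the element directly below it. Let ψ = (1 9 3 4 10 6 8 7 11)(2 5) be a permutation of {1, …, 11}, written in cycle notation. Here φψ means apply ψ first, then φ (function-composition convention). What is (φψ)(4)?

First apply ψ: ψ(4) = 10, then φ(10) = 8. Thus (φψ)(4) = 8.

8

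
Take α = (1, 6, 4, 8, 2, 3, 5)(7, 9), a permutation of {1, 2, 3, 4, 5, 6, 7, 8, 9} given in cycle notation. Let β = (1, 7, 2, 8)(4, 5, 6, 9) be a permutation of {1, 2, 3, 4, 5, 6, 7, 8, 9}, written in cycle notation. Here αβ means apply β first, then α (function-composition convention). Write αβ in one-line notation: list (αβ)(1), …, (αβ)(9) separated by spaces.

(αβ)(x) = α(β(x)). Computing each image: α(β(1)) = α(7) = 9, α(β(2)) = α(8) = 2, α(β(3)) = α(3) = 5, α(β(4)) = α(5) = 1, α(β(5)) = α(6) = 4, α(β(6)) = α(9) = 7, α(β(7)) = α(2) = 3, α(β(8)) = α(1) = 6, α(β(9)) = α(4) = 8.
Hence αβ = [9 2 5 1 4 7 3 6 8].

9 2 5 1 4 7 3 6 8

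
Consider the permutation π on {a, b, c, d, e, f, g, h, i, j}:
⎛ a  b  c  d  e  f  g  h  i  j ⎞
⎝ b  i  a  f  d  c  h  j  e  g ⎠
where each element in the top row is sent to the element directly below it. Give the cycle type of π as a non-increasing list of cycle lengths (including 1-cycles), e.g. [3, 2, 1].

The disjoint cycles are (a b i e d f c)(g h j), with lengths 7, 3 in non-increasing order.

[7, 3]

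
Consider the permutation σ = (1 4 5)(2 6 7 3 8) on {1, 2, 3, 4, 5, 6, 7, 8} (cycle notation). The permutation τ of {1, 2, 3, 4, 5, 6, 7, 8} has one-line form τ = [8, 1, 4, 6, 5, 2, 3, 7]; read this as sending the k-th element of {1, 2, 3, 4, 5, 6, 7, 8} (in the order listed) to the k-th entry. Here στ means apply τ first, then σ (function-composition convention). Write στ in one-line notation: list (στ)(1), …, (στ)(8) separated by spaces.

(στ)(x) = σ(τ(x)). Computing each image: σ(τ(1)) = σ(8) = 2, σ(τ(2)) = σ(1) = 4, σ(τ(3)) = σ(4) = 5, σ(τ(4)) = σ(6) = 7, σ(τ(5)) = σ(5) = 1, σ(τ(6)) = σ(2) = 6, σ(τ(7)) = σ(3) = 8, σ(τ(8)) = σ(7) = 3.
Hence στ = [2 4 5 7 1 6 8 3].

2 4 5 7 1 6 8 3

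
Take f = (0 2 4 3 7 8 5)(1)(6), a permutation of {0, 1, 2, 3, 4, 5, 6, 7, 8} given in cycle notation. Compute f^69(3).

3 lies in the 7-cycle (0 2 4 3 7 8 5).
Since the cycle has length 7, f^69 acts on it the same as f^6 (69 mod 7 = 6).
Stepping 6 places around the cycle: 3 → 7 → 8 → 5 → 0 → 2 → 4.

4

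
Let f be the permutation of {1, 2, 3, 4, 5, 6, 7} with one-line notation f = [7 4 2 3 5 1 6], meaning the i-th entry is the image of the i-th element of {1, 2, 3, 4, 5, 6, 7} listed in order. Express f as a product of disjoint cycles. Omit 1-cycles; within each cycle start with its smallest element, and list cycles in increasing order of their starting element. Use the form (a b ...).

(1 7 6)(2 4 3)

From 1: 1 → 7 → 6 → 1, closing the cycle (1 7 6).
Continuing from each remaining unvisited element yields (1 7 6)(2 4 3).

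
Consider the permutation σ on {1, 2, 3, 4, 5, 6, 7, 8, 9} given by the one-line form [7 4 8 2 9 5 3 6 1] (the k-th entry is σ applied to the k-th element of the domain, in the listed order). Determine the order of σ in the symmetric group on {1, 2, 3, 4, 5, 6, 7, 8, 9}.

The disjoint-cycle form of σ has cycle lengths 7, 2.
The order is lcm(7, 2) = 14.

14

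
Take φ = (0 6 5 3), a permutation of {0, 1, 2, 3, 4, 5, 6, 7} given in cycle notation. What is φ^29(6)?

5

6 lies in the 4-cycle (0 6 5 3).
On a 4-cycle, φ^4 is the identity, so φ^29 = φ^1 there (29 ≡ 1 mod 4).
Stepping 1 place around the cycle: 6 → 5.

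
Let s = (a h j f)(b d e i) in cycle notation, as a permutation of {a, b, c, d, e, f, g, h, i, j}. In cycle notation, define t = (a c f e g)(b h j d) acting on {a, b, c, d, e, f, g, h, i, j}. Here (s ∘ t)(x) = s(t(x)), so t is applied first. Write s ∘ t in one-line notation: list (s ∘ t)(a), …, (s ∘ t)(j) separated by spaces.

c j a d g i h f b e

(s ∘ t)(x) = s(t(x)). Computing each image: s(t(a)) = s(c) = c, s(t(b)) = s(h) = j, s(t(c)) = s(f) = a, s(t(d)) = s(b) = d, s(t(e)) = s(g) = g, s(t(f)) = s(e) = i, s(t(g)) = s(a) = h, s(t(h)) = s(j) = f, s(t(i)) = s(i) = b, s(t(j)) = s(d) = e.
Hence s ∘ t = [c j a d g i h f b e].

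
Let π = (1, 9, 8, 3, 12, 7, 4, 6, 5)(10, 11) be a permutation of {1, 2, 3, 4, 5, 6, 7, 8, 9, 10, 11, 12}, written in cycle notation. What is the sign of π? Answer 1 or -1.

The cycle lengths are 9, 2, 1.
A cycle of length ℓ contributes ℓ−1 transpositions, so π is a product of 8 + 1 = 9 transpositions — odd.

-1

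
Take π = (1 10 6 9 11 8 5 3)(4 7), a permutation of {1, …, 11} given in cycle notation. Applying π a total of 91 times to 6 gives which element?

8

6 lies in the 8-cycle (1 10 6 9 11 8 5 3).
Powers repeat with period 8 on this cycle, and 91 mod 8 = 3, so π^91(6) = π^3(6).
Stepping 3 places around the cycle: 6 → 9 → 11 → 8.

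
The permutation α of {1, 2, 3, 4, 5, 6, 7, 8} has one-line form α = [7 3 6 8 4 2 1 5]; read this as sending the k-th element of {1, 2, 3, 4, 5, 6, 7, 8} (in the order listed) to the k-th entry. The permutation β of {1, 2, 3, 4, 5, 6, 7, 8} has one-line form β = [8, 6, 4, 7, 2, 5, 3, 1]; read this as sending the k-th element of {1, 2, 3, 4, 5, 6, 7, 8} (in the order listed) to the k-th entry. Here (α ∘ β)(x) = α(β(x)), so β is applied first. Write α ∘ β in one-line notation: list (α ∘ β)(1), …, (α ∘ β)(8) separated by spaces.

5 2 8 1 3 4 6 7

(α ∘ β)(x) = α(β(x)). Computing each image: α(β(1)) = α(8) = 5, α(β(2)) = α(6) = 2, α(β(3)) = α(4) = 8, α(β(4)) = α(7) = 1, α(β(5)) = α(2) = 3, α(β(6)) = α(5) = 4, α(β(7)) = α(3) = 6, α(β(8)) = α(1) = 7.
Hence α ∘ β = [5 2 8 1 3 4 6 7].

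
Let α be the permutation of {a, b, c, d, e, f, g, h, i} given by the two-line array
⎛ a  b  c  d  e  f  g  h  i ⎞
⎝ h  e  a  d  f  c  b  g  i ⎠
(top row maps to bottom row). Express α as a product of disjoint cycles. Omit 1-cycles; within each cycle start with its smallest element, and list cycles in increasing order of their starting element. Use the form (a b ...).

Start at a and follow images: a → h → g → b → e → f → c → a, giving the cycle (a h g b e f c).
Continuing from each remaining unvisited element yields (a h g b e f c).

(a h g b e f c)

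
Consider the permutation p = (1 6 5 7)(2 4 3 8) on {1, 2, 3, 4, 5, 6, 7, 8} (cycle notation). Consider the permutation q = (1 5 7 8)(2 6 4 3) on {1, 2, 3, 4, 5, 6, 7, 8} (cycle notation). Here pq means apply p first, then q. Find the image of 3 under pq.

First apply p: p(3) = 8, then q(8) = 1. Thus (pq)(3) = 1.

1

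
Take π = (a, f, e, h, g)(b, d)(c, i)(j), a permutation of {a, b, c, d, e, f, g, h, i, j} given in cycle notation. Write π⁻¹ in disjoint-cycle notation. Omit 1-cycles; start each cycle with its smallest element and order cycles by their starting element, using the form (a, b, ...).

If π sends a → b within a cycle, π⁻¹ sends b → a; equivalently, reverse each cycle.
Reversing each cycle of π and rotating so the smallest element leads gives (a, g, h, e, f)(b, d)(c, i).

(a, g, h, e, f)(b, d)(c, i)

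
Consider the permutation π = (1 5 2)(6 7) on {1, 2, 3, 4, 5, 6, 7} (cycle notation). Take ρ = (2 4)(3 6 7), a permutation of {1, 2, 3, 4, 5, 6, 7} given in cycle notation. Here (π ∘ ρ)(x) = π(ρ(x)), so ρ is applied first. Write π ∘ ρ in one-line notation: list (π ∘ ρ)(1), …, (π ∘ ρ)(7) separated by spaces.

For each element, apply ρ then π: 1 → 1 → 5; 2 → 4 → 4; 3 → 6 → 7; 4 → 2 → 1; 5 → 5 → 2; 6 → 7 → 6; 7 → 3 → 3.
So π ∘ ρ in one-line form is 5 4 7 1 2 6 3.

5 4 7 1 2 6 3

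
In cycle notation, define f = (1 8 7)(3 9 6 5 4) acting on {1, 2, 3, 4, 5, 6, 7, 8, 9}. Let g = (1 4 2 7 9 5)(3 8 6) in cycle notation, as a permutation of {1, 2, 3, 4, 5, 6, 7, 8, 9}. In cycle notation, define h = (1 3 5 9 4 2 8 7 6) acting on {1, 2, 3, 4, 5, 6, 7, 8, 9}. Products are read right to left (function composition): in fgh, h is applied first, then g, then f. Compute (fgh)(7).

Apply the permutations in order: h(7) = 6, then g(6) = 3, then f(3) = 9. So (fgh)(7) = 9.

9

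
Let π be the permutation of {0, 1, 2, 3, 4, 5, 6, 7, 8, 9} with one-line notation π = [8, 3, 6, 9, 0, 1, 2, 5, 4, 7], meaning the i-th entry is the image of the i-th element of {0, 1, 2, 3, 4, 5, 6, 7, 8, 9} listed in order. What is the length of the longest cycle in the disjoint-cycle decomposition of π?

Decomposing into disjoint cycles gives (0 8 4)(1 3 9 7 5)(2 6); the longest has length 5.

5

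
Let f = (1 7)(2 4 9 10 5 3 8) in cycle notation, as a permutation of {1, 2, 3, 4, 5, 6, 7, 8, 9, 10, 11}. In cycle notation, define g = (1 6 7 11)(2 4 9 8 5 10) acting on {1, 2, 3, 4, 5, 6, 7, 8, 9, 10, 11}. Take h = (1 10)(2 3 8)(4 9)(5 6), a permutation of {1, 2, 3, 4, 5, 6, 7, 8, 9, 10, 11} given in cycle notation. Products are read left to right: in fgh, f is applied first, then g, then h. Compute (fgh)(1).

Chase 1: f(1) = 7; g(7) = 11; h(11) = 11. Hence (fgh)(1) = 11.

11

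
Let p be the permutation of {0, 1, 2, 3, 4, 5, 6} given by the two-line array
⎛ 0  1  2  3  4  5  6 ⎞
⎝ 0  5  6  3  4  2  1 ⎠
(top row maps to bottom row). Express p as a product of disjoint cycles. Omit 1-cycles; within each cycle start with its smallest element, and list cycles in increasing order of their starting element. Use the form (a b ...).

Iterating p from 1 gives 1 → 5 → 2 → 6 → 1; that is the 4-cycle (1 5 2 6).
Repeating from the next unused element and collecting all non-trivial cycles gives (1 5 2 6).

(1 5 2 6)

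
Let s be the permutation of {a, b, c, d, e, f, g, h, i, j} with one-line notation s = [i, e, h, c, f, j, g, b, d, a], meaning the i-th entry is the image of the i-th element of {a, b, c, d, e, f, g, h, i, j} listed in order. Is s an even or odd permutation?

even

In disjoint-cycle form the cycle lengths are 9, 1.
A cycle is odd iff its length is even; s has 0 even-length cycles, so sgn(s) = (−1)^0 and s is even.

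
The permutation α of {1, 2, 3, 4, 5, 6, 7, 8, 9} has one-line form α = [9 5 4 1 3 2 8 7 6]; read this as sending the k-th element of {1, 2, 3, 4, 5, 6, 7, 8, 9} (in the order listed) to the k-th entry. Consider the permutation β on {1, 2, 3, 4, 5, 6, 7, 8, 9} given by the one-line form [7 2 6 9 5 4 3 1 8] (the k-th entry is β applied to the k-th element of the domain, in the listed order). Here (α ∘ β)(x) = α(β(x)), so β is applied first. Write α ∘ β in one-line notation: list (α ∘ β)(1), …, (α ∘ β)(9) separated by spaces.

(α ∘ β)(x) = α(β(x)). Computing each image: α(β(1)) = α(7) = 8, α(β(2)) = α(2) = 5, α(β(3)) = α(6) = 2, α(β(4)) = α(9) = 6, α(β(5)) = α(5) = 3, α(β(6)) = α(4) = 1, α(β(7)) = α(3) = 4, α(β(8)) = α(1) = 9, α(β(9)) = α(8) = 7.
Hence α ∘ β = [8 5 2 6 3 1 4 9 7].

8 5 2 6 3 1 4 9 7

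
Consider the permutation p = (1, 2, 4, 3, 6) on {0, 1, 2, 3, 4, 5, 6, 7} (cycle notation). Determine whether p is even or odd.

The cycle lengths are 5, 1, 1, 1.
A cycle of length ℓ contributes ℓ−1 transpositions, so p is a product of 4 transpositions — even.

even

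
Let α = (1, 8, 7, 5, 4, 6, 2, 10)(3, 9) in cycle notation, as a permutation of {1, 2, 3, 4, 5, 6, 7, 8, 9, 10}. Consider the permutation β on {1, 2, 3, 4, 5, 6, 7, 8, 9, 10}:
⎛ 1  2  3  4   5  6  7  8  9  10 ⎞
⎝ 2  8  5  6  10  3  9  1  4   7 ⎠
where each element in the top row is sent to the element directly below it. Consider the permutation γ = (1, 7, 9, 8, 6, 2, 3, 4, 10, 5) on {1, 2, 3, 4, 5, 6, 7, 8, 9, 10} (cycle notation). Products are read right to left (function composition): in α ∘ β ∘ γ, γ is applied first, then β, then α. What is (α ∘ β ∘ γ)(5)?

10

Chase 5: γ(5) = 1; β(1) = 2; α(2) = 10. Hence (α ∘ β ∘ γ)(5) = 10.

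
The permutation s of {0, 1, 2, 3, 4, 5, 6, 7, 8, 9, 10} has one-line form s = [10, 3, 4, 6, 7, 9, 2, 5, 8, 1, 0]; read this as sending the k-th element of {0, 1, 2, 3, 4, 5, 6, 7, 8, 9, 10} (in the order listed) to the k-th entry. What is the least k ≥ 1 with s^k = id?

Writing s as disjoint cycles, the cycle lengths are 8, 2, 1.
Since disjoint cycles commute, ord(s) = lcm(8, 2) = 8.

8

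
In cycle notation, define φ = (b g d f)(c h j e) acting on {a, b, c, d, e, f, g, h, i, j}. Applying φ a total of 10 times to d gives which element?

d lies in the 4-cycle (b g d f).
Powers repeat with period 4 on this cycle, and 10 mod 4 = 2, so φ^10(d) = φ^2(d).
Stepping 2 places around the cycle: d → f → b.

b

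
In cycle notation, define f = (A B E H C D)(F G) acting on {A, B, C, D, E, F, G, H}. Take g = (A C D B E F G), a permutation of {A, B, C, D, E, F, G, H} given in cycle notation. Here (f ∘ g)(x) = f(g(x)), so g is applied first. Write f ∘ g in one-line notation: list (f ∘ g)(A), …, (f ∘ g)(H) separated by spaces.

(f ∘ g)(x) = f(g(x)). Computing each image: f(g(A)) = f(C) = D, f(g(B)) = f(E) = H, f(g(C)) = f(D) = A, f(g(D)) = f(B) = E, f(g(E)) = f(F) = G, f(g(F)) = f(G) = F, f(g(G)) = f(A) = B, f(g(H)) = f(H) = C.
Hence f ∘ g = [D H A E G F B C].

D H A E G F B C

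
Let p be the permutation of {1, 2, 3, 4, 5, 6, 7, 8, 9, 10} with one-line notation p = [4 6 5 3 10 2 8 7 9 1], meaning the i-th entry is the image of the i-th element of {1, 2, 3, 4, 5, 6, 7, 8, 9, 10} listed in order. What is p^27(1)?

Tracing 1 → 4 → … returns to 1 after 5 steps, so 1 lies in a 5-cycle (1 4 3 5 10).
Since the cycle has length 5, p^27 acts on it the same as p^2 (27 mod 5 = 2).
Stepping 2 places around the cycle: 1 → 4 → 3.

3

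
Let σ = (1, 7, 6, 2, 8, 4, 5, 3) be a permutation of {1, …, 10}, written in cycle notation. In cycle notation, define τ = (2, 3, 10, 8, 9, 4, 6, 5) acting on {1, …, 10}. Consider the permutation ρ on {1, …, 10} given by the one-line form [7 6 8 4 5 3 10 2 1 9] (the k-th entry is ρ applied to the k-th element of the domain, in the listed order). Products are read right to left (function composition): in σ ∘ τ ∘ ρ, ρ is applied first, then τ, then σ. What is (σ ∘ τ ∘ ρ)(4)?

2

(σ ∘ τ ∘ ρ)(4) = σ(τ(ρ(4))). ρ(4) = 4, then τ(4) = 6, then σ(6) = 2, so the result is 2.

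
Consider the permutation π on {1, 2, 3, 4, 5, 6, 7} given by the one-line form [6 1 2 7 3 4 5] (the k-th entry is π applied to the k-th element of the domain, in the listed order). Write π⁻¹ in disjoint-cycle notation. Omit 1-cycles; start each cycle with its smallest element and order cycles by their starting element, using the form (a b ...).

The cycle decomposition of π is (1 6 4 7 5 3 2).
The inverse reverses every cycle; in canonical form, π⁻¹ = (1 2 3 5 7 4 6).

(1 2 3 5 7 4 6)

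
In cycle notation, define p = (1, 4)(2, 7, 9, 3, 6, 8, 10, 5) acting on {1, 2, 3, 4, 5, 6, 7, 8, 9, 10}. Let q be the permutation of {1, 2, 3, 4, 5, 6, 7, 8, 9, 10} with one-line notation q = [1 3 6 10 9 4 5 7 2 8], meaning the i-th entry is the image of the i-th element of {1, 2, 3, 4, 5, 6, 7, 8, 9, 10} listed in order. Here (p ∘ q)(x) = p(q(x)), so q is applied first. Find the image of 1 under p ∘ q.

4

q(1) = 1, then p(1) = 4; composing gives (p ∘ q)(1) = 4.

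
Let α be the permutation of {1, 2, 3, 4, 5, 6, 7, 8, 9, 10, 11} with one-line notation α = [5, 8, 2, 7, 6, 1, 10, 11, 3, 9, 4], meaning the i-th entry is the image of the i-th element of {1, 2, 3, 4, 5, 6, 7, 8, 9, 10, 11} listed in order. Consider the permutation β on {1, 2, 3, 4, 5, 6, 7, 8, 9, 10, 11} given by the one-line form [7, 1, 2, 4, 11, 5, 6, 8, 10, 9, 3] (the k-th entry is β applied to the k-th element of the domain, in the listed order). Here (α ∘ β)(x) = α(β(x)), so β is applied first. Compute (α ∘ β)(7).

(α ∘ β)(7) = α(β(7)). β(7) = 6, then α(6) = 1. So (α ∘ β)(7) = 1.

1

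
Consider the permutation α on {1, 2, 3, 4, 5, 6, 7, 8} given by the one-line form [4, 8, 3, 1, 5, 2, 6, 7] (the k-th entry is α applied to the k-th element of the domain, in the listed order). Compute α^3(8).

Tracing 8 → 7 → … returns to 8 after 4 steps, so 8 lies in a 4-cycle (2, 8, 7, 6).
Advancing 3 steps from 8: 8 → 7 → 6 → 2.

2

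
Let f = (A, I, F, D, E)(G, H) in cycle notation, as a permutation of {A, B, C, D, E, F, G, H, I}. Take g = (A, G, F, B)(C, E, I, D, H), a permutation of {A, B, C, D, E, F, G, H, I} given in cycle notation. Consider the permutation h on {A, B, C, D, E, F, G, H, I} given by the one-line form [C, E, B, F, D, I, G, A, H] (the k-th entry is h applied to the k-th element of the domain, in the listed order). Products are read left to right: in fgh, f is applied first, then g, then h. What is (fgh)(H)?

I

Apply the permutations in order: f(H) = G, then g(G) = F, then h(F) = I. So (fgh)(H) = I.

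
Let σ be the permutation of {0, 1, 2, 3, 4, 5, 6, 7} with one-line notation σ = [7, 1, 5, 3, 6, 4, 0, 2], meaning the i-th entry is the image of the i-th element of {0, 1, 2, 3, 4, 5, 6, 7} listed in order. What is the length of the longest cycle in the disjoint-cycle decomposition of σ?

Decomposing into disjoint cycles gives (0, 7, 2, 5, 4, 6); the longest has length 6.

6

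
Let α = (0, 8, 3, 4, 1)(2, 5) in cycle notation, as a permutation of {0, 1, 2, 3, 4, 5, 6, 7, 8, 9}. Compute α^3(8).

1

8 lies in the 5-cycle (0, 8, 3, 4, 1).
Advancing 3 steps from 8: 8 → 3 → 4 → 1.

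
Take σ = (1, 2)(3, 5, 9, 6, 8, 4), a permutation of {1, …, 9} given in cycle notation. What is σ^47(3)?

3 lies in the 6-cycle (3, 5, 9, 6, 8, 4).
On a 6-cycle, σ^6 is the identity, so σ^47 = σ^5 there (47 ≡ 5 mod 6).
Stepping 5 places around the cycle: 3 → 5 → 9 → 6 → 8 → 4.

4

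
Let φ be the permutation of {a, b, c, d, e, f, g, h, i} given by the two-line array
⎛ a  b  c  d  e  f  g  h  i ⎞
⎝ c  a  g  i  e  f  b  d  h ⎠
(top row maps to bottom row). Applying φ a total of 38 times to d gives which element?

Tracing d → i → … returns to d after 3 steps, so d lies in a 3-cycle (d, i, h).
Since the cycle has length 3, φ^38 acts on it the same as φ^2 (38 mod 3 = 2).
Stepping 2 places around the cycle: d → i → h.

h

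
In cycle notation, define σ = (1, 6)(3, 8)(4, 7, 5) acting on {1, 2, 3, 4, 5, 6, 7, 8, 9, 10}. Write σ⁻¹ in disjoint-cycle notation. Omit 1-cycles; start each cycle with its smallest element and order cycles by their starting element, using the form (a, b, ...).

Inverting a permutation written in cycle notation just reverses the order within every cycle.
Reversing each cycle of σ and rotating so the smallest element leads gives (1, 6)(3, 8)(4, 5, 7).

(1, 6)(3, 8)(4, 5, 7)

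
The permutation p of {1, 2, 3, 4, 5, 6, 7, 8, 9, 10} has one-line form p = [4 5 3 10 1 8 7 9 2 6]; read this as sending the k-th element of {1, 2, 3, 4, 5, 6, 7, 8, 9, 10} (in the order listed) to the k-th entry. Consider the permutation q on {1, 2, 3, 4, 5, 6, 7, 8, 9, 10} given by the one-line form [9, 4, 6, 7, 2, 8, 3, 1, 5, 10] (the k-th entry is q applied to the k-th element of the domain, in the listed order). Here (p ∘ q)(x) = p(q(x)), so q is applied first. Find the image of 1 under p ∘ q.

2

q(1) = 9, then p(9) = 2; composing gives (p ∘ q)(1) = 2.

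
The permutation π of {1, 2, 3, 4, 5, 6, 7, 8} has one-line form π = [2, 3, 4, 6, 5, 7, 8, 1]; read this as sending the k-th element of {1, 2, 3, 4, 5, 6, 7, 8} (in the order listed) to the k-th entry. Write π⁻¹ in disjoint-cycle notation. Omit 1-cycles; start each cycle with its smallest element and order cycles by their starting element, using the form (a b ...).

(1 8 7 6 4 3 2)

The cycle decomposition of π is (1 2 3 4 6 7 8).
The inverse reverses every cycle; in canonical form, π⁻¹ = (1 8 7 6 4 3 2).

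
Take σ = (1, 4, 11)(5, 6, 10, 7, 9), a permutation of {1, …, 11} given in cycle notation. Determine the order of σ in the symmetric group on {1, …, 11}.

15

The disjoint cycles have lengths 5, 3, 1, 1, 1.
Since disjoint cycles commute, ord(σ) = lcm(5, 3) = 15.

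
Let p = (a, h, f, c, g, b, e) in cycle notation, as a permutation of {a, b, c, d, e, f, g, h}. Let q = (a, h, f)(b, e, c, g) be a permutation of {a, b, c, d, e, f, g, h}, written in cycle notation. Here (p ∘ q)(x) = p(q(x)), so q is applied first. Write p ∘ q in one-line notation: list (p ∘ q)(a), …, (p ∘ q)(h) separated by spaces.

f a b d g h e c

Chase each element through q then p: a → h → f; b → e → a; c → g → b; d → d → d; e → c → g; f → a → h; g → b → e; h → f → c.
Collecting the images, p ∘ q = [f a b d g h e c].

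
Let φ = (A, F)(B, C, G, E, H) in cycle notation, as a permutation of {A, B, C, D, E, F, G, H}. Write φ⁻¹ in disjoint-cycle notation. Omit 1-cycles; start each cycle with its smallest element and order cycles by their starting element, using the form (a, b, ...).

(A, F)(B, H, E, G, C)

Inverting a permutation written in cycle notation just reverses the order within every cycle.
After reversing and putting each cycle's least element first, φ⁻¹ = (A, F)(B, H, E, G, C).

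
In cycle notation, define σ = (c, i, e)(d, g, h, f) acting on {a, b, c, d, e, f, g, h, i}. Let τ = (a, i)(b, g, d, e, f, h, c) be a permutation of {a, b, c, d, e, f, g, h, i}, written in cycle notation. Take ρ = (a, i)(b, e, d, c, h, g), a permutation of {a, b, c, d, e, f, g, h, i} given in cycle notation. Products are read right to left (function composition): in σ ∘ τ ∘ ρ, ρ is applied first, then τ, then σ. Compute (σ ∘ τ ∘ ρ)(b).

d

(σ ∘ τ ∘ ρ)(b) = σ(τ(ρ(b))). ρ(b) = e, then τ(e) = f, then σ(f) = d, so the result is d.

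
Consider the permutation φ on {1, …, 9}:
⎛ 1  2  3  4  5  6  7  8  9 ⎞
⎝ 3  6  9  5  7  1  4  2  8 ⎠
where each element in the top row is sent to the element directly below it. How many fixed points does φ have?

No element satisfies φ(x) = x, so there are 0 fixed points.

0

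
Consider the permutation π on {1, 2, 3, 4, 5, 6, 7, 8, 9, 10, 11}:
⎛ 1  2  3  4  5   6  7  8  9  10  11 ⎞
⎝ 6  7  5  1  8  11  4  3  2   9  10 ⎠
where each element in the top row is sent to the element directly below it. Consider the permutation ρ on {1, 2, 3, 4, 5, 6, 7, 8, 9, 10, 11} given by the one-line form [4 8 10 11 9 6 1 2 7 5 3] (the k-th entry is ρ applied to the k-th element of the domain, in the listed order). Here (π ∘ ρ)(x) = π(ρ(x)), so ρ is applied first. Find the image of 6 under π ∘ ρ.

First apply ρ: ρ(6) = 6, then π(6) = 11. Thus (π ∘ ρ)(6) = 11.

11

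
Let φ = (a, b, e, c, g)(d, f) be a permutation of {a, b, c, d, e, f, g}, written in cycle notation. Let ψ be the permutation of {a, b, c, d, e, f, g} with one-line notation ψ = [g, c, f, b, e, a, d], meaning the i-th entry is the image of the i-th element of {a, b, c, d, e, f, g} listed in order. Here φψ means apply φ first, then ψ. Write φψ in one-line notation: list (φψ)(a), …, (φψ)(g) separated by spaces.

c e d a f b g

(φψ)(x) = ψ(φ(x)). Computing each image: ψ(φ(a)) = ψ(b) = c, ψ(φ(b)) = ψ(e) = e, ψ(φ(c)) = ψ(g) = d, ψ(φ(d)) = ψ(f) = a, ψ(φ(e)) = ψ(c) = f, ψ(φ(f)) = ψ(d) = b, ψ(φ(g)) = ψ(a) = g.
Hence φψ = [c e d a f b g].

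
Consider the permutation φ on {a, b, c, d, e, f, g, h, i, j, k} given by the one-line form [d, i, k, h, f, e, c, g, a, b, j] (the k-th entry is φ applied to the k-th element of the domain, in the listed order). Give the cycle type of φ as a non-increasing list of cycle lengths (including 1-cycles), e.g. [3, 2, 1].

[9, 2]

The disjoint cycles are (a, d, h, g, c, k, j, b, i)(e, f), with lengths 9, 2 in non-increasing order.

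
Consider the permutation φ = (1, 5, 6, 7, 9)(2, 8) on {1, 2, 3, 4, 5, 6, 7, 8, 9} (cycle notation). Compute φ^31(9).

1

9 lies in the 5-cycle (1, 5, 6, 7, 9).
On a 5-cycle, φ^5 is the identity, so φ^31 = φ^1 there (31 ≡ 1 mod 5).
Advancing 1 step from 9: 9 → 1.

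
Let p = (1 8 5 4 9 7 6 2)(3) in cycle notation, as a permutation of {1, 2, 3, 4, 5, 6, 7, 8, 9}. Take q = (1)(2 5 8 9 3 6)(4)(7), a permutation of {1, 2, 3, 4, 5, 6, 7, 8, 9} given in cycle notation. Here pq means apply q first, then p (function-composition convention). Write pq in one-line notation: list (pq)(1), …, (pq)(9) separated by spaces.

(pq)(x) = p(q(x)). Computing each image: p(q(1)) = p(1) = 8, p(q(2)) = p(5) = 4, p(q(3)) = p(6) = 2, p(q(4)) = p(4) = 9, p(q(5)) = p(8) = 5, p(q(6)) = p(2) = 1, p(q(7)) = p(7) = 6, p(q(8)) = p(9) = 7, p(q(9)) = p(3) = 3.
Hence pq = [8 4 2 9 5 1 6 7 3].

8 4 2 9 5 1 6 7 3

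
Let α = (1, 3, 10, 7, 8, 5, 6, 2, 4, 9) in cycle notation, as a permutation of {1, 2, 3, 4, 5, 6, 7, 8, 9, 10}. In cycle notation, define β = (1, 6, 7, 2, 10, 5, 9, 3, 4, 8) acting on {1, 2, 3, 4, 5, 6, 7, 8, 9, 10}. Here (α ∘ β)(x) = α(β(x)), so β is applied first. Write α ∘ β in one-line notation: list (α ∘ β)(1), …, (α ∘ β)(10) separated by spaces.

(α ∘ β)(x) = α(β(x)). Computing each image: α(β(1)) = α(6) = 2, α(β(2)) = α(10) = 7, α(β(3)) = α(4) = 9, α(β(4)) = α(8) = 5, α(β(5)) = α(9) = 1, α(β(6)) = α(7) = 8, α(β(7)) = α(2) = 4, α(β(8)) = α(1) = 3, α(β(9)) = α(3) = 10, α(β(10)) = α(5) = 6.
Hence α ∘ β = [2 7 9 5 1 8 4 3 10 6].

2 7 9 5 1 8 4 3 10 6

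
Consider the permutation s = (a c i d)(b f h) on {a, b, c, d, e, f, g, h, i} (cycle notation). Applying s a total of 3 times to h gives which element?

h lies in the 3-cycle (b f h).
Since the cycle has length 3, s^3 acts on it the same as s^0 (3 mod 3 = 0).
So s^3(h) = h.

h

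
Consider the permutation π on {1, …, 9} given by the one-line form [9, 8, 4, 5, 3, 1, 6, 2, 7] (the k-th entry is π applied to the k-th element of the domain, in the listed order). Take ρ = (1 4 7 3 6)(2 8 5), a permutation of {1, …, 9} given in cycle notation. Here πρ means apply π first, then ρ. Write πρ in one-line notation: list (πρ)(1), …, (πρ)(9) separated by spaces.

9 5 7 2 6 4 1 8 3

(πρ)(x) = ρ(π(x)). Computing each image: ρ(π(1)) = ρ(9) = 9, ρ(π(2)) = ρ(8) = 5, ρ(π(3)) = ρ(4) = 7, ρ(π(4)) = ρ(5) = 2, ρ(π(5)) = ρ(3) = 6, ρ(π(6)) = ρ(1) = 4, ρ(π(7)) = ρ(6) = 1, ρ(π(8)) = ρ(2) = 8, ρ(π(9)) = ρ(7) = 3.
Hence πρ = [9 5 7 2 6 4 1 8 3].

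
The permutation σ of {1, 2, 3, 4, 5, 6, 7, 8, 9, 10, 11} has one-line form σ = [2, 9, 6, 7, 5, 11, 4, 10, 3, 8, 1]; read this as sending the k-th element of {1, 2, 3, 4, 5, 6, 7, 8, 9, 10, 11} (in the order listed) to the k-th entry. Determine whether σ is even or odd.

odd

In disjoint-cycle form the cycle lengths are 6, 2, 2, 1.
A cycle of length ℓ contributes ℓ−1 transpositions, so σ is a product of 5 + 1 + 1 = 7 transpositions — odd.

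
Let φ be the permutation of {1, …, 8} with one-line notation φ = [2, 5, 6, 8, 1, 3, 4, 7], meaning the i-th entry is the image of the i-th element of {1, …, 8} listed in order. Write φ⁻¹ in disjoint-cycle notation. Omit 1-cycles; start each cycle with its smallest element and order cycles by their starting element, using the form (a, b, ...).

(1, 5, 2)(3, 6)(4, 7, 8)

First write φ in disjoint cycles: (1, 2, 5)(3, 6)(4, 8, 7).
Reversing each cycle (and rotating so the smallest element leads) gives φ⁻¹ = (1, 5, 2)(3, 6)(4, 7, 8).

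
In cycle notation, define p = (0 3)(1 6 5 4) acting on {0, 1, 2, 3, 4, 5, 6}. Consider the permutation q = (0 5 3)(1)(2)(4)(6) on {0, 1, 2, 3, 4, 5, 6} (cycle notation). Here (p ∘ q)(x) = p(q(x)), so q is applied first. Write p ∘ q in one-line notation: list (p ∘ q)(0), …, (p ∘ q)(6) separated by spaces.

4 6 2 3 1 0 5

(p ∘ q)(x) = p(q(x)). Computing each image: p(q(0)) = p(5) = 4, p(q(1)) = p(1) = 6, p(q(2)) = p(2) = 2, p(q(3)) = p(0) = 3, p(q(4)) = p(4) = 1, p(q(5)) = p(3) = 0, p(q(6)) = p(6) = 5.
Hence p ∘ q = [4 6 2 3 1 0 5].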